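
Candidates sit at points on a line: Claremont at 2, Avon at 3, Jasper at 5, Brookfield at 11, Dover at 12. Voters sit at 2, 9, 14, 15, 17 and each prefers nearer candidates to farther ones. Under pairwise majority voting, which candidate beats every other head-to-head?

Dover

With single-peaked preferences on a line, the Condorcet winner is the candidate closest to the median voter.
The median voter (position 14) is closest to Dover at 12.
Check: Dover vs Brookfield — voters closer to Dover: 3 of 5.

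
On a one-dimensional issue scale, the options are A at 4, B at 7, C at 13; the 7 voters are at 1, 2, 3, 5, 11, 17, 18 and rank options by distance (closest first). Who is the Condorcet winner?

A

With single-peaked preferences on a line, the Condorcet winner is the candidate closest to the median voter.
The median voter (position 5) is closest to A at 4.
Check: A vs C — voters closer to A: 4 of 7.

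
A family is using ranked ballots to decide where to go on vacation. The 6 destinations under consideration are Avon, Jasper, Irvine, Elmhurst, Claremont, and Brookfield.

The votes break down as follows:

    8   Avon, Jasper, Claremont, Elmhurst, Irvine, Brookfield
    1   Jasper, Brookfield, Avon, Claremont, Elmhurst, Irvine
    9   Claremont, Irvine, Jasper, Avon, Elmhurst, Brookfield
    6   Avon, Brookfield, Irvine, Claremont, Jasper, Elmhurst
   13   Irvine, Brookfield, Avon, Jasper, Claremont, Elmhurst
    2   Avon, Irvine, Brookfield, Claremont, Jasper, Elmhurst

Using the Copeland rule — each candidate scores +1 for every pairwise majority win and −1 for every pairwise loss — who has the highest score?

Pairwise results:
  Avon vs Jasper: Avon wins 29–10.
  Avon vs Irvine: Irvine wins 22–17.
  Avon vs Elmhurst: Avon wins 39–0.
  Avon vs Claremont: Avon wins 30–9.
  Avon vs Brookfield: Avon wins 25–14.
  Jasper vs Irvine: Irvine wins 30–9.
  Jasper vs Elmhurst: Jasper wins 39–0.
  Jasper vs Claremont: Jasper wins 22–17.
  Jasper vs Brookfield: Brookfield wins 21–18.
  Irvine vs Elmhurst: Irvine wins 30–9.
  Irvine vs Claremont: Irvine wins 21–18.
  Irvine vs Brookfield: Irvine wins 32–7.
  Elmhurst vs Claremont: Claremont wins 39–0.
  Elmhurst vs Brookfield: Brookfield wins 22–17.
  Claremont vs Brookfield: Brookfield wins 22–17.
Copeland scores (wins − losses):
  Avon: 4 − 1 = 3
  Jasper: 2 − 3 = -1
  Irvine: 5 − 0 = 5
  Elmhurst: 0 − 5 = -5
  Claremont: 1 − 4 = -3
  Brookfield: 3 − 2 = 1
Irvine has the best Copeland score.

Irvine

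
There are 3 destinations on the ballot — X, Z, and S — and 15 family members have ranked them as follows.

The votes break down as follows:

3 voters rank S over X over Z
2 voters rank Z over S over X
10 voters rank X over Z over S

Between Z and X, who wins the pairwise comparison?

Ballots ranking Z above X: 2.
Ballots ranking X above Z: 3+10 = 13.
X wins the head-to-head, 13–2.

X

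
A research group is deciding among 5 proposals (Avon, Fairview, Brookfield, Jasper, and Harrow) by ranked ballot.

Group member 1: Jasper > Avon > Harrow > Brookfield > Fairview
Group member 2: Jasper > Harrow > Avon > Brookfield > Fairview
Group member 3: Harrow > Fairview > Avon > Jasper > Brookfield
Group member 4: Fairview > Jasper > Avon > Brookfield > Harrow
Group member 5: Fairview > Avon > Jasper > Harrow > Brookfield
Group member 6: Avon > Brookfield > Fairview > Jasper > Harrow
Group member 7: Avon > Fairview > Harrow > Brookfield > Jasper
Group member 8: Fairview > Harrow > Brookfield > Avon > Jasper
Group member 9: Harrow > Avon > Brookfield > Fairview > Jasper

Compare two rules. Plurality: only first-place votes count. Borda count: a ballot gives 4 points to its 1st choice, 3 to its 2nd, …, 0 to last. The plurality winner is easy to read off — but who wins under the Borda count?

Avon

Plurality first-place counts: Avon 2, Fairview 3, Brookfield 0, Jasper 2, Harrow 2 → Fairview.
Borda totals: Avon 24, Fairview 21, Brookfield 11, Jasper 15, Harrow 19 → Avon.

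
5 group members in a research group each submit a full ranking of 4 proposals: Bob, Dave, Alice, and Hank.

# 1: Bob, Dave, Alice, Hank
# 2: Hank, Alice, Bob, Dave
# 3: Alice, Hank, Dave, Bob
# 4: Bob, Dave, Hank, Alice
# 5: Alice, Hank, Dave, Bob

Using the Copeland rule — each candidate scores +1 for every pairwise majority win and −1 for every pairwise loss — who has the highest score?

Alice

Pairwise results:
  Bob vs Dave: Bob wins 3–2.
  Bob vs Alice: Alice wins 3–2.
  Bob vs Hank: Hank wins 3–2.
  Dave vs Alice: Alice wins 3–2.
  Dave vs Hank: Hank wins 3–2.
  Alice vs Hank: Alice wins 3–2.
Copeland scores (wins − losses):
  Bob: 1 − 2 = -1
  Dave: 0 − 3 = -3
  Alice: 3 − 0 = 3
  Hank: 2 − 1 = 1
Alice has the best Copeland score.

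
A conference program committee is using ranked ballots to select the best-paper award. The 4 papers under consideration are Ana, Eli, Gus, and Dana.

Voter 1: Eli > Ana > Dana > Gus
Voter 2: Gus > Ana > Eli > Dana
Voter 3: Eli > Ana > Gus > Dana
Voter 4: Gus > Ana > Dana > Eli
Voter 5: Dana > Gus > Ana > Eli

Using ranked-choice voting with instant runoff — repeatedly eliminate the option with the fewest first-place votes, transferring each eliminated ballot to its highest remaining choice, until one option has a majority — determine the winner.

Round 1: Eli 2, Gus 2, Dana 1, Ana 0. Ana has the fewest and is eliminated.
Round 2: Eli 2, Gus 2, Dana 1. Dana has the fewest and is eliminated.
Round 3: Gus 3, Eli 2. Gus has a majority.

Gus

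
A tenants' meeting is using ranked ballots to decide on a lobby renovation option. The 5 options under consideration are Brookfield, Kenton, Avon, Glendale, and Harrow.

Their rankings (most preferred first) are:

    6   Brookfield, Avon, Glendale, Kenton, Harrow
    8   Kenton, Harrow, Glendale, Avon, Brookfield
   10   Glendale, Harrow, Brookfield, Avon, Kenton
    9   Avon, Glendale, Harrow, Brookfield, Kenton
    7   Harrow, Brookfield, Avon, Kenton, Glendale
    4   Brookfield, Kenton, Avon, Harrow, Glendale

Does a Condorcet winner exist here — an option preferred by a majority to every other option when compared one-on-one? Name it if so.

None — there is no Condorcet winner

Head-to-head results (44 voters total):
Brookfield vs Kenton: Brookfield wins 36–8.
Brookfield vs Avon: Brookfield wins 27–17.
Brookfield vs Glendale: Glendale wins 27–17.
Brookfield vs Harrow: Harrow wins 34–10.
Kenton vs Avon: Avon wins 32–12.
Kenton vs Glendale: Glendale wins 25–19.
Kenton vs Harrow: Harrow wins 26–18.
Avon vs Glendale: Avon wins 26–18.
Avon vs Harrow: Harrow wins 25–19.
Glendale vs Harrow: Glendale wins 25–19.
No candidate beats all others: Brookfield beats Avon beats Glendale beats Brookfield, a majority cycle.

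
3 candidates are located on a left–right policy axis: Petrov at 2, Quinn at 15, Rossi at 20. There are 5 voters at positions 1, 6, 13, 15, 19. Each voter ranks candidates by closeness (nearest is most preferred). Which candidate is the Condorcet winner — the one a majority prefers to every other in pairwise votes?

With single-peaked preferences on a line, the Condorcet winner is the candidate closest to the median voter.
The median voter (position 13) is closest to Quinn at 15.
Check: Quinn vs Rossi — voters closer to Quinn: 4 of 5.

Quinn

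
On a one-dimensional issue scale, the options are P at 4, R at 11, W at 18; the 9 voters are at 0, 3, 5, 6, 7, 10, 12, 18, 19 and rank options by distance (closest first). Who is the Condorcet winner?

With single-peaked preferences on a line, the Condorcet winner is the candidate closest to the median voter.
The median voter (position 7) is closest to P at 4.
Check: P vs R — voters closer to P: 5 of 9.

P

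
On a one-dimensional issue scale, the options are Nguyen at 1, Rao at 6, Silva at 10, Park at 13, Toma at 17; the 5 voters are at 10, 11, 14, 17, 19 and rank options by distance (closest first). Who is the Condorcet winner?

With single-peaked preferences on a line, the Condorcet winner is the candidate closest to the median voter.
The median voter (position 14) is closest to Park at 13.
Check: Park vs Toma — voters closer to Park: 3 of 5.

Park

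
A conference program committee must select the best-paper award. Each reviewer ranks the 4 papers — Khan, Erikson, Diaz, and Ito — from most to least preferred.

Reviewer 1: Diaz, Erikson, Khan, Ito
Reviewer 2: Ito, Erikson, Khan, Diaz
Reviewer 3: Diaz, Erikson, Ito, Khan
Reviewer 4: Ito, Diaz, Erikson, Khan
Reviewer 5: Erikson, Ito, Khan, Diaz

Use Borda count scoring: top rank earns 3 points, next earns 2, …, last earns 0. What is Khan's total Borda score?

3

Borda scores:
  Khan: 1 + 1 + 0 + 0 + 1 = 3
  Erikson: 2 + 2 + 2 + 1 + 3 = 10
  Diaz: 3 + 0 + 3 + 2 + 0 = 8
  Ito: 0 + 3 + 1 + 3 + 2 = 9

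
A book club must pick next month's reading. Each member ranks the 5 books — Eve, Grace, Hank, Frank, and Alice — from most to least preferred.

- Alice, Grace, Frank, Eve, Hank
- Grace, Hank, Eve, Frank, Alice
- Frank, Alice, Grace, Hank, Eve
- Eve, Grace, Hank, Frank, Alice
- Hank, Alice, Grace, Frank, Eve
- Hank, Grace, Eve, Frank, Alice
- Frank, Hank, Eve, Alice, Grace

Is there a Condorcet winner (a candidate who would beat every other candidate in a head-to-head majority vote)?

No

Head-to-head results (7 voters total):
Eve vs Grace: Grace wins 5–2.
Eve vs Hank: Hank wins 5–2.
Eve vs Frank: Frank wins 4–3.
Eve vs Alice: Eve wins 4–3.
Grace vs Hank: Grace wins 4–3.
Grace vs Frank: Grace wins 5–2.
Grace vs Alice: Alice wins 4–3.
Hank vs Frank: Hank wins 4–3.
Hank vs Alice: Hank wins 5–2.
Frank vs Alice: Frank wins 5–2.
No candidate beats all others: Eve beats Alice beats Grace beats Eve, a majority cycle.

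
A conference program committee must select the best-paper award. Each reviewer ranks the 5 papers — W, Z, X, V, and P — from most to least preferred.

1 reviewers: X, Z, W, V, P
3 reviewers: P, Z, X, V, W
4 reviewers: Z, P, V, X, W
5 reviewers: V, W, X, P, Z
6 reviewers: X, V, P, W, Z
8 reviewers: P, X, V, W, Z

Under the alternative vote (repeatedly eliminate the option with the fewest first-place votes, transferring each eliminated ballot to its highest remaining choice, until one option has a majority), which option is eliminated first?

W

Round 1: P 11, X 7, V 5, Z 4, W 0. W has the fewest and is eliminated.
Round 2: P 11, X 7, V 5, Z 4. Z has the fewest and is eliminated.
Round 3: P 15, X 7, V 5. P has a majority.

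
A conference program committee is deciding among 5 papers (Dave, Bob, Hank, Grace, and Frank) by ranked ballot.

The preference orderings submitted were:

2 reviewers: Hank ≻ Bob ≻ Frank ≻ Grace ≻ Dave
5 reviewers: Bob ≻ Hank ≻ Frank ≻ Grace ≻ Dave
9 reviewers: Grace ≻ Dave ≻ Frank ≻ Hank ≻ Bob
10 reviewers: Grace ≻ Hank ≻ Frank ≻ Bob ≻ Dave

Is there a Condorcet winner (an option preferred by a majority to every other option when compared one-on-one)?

Head-to-head results (26 voters total):
Dave vs Bob: Bob wins 17–9.
Dave vs Hank: Hank wins 17–9.
Dave vs Grace: Grace wins 26–0.
Dave vs Frank: Frank wins 17–9.
Bob vs Hank: Hank wins 21–5.
Bob vs Grace: Grace wins 19–7.
Bob vs Frank: Frank wins 19–7.
Hank vs Grace: Grace wins 19–7.
Hank vs Frank: Hank wins 17–9.
Grace vs Frank: Grace wins 19–7.
Grace beats each rival — Dave (26–0), Bob (19–7), Hank (19–7), Frank (19–7) — so Grace is the Condorcet winner.

Yes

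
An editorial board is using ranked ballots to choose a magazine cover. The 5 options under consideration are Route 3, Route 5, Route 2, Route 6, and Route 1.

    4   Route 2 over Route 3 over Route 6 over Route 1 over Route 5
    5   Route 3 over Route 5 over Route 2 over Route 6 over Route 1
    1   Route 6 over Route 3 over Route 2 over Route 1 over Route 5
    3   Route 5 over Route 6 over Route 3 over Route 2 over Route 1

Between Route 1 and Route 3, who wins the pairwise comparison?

Route 3

Ballots ranking Route 1 above Route 3: 0.
Ballots ranking Route 3 above Route 1: 4+5+1+3 = 13.
Route 3 wins the head-to-head, 13–0.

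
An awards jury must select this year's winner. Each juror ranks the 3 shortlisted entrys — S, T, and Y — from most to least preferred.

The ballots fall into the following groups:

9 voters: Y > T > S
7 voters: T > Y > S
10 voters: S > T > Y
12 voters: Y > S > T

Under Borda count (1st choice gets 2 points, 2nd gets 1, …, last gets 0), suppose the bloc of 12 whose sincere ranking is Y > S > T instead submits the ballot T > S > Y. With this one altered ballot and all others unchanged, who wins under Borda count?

Borda totals with the altered ballot: S 32, T 57, Y 25.
The switch changes the winner from Y to T.

T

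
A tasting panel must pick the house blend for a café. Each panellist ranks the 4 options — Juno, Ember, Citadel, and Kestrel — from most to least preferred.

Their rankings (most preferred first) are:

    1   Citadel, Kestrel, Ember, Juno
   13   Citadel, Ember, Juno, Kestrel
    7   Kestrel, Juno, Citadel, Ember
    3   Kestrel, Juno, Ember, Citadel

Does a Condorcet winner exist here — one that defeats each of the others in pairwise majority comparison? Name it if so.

Head-to-head results (24 voters total):
Juno vs Ember: Ember wins 14–10.
Juno vs Citadel: Citadel wins 14–10.
Juno vs Kestrel: Juno wins 13–11.
Ember vs Citadel: Citadel wins 21–3.
Ember vs Kestrel: Ember wins 13–11.
Citadel vs Kestrel: Citadel wins 14–10.
Citadel beats each rival — Juno (14–10), Ember (21–3), Kestrel (14–10) — so Citadel is the Condorcet winner.

Citadel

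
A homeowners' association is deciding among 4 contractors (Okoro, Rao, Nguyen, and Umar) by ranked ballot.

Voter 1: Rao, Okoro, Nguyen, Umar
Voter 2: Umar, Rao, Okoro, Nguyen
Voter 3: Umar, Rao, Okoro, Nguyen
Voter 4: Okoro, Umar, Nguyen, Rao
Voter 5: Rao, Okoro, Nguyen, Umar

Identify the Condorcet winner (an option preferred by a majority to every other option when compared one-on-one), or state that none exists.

Head-to-head results (5 voters total):
Okoro vs Rao: Rao wins 4–1.
Okoro vs Nguyen: Okoro wins 5–0.
Okoro vs Umar: Okoro wins 3–2.
Rao vs Nguyen: Rao wins 4–1.
Rao vs Umar: Umar wins 3–2.
Nguyen vs Umar: Umar wins 3–2.
No candidate beats all others: Okoro beats Umar beats Rao beats Okoro, a majority cycle.

None — there is no Condorcet winner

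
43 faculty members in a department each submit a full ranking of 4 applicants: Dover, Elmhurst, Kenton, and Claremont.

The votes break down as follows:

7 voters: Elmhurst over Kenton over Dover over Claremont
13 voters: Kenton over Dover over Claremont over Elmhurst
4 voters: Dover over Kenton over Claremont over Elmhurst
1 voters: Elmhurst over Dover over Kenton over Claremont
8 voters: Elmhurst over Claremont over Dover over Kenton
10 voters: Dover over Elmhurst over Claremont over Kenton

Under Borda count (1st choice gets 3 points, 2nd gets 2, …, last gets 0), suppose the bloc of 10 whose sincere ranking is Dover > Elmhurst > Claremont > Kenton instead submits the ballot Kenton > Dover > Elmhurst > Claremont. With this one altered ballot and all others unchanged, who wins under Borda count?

Borda totals with the altered ballot: Dover 75, Elmhurst 58, Kenton 92, Claremont 33.
The switch changes the winner from Dover to Kenton.

Kenton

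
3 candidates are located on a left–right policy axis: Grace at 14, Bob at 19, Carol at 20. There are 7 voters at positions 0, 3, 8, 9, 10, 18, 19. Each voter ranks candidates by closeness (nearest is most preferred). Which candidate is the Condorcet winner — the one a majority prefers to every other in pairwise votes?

Grace

With single-peaked preferences on a line, the Condorcet winner is the candidate closest to the median voter.
The median voter (position 9) is closest to Grace at 14.
Check: Grace vs Carol — voters closer to Grace: 5 of 7.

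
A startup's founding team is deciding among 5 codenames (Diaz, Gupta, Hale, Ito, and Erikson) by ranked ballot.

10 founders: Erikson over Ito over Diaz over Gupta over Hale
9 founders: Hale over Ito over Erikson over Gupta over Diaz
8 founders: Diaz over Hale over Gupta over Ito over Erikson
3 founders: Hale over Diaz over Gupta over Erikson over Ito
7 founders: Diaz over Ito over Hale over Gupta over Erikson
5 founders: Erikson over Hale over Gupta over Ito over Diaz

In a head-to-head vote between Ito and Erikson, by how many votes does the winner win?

6

Ballots ranking Ito above Erikson: 9+8+7 = 24.
Ballots ranking Erikson above Ito: 10+3+5 = 18.
Ito wins 24–18, a margin of 6.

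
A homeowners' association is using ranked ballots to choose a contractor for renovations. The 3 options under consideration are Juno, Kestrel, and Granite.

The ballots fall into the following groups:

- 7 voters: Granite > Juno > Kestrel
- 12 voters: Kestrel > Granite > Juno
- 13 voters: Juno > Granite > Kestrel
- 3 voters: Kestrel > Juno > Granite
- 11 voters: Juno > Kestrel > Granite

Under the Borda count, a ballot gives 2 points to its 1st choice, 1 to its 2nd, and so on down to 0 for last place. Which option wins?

Borda scores:
  Juno: 7·1 + 12·0 + 13·2 + 3·1 + 11·2 = 58
  Kestrel: 7·0 + 12·2 + 13·0 + 3·2 + 11·1 = 41
  Granite: 7·2 + 12·1 + 13·1 + 3·0 + 11·0 = 39
Juno has the highest total.

Juno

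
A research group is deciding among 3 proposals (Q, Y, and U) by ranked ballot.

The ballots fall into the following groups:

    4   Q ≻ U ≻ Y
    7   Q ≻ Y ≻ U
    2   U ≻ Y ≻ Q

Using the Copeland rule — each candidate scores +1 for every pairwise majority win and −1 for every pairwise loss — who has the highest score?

Q

Pairwise results:
  Q vs Y: Q wins 11–2.
  Q vs U: Q wins 11–2.
  Y vs U: Y wins 7–6.
Copeland scores (wins − losses):
  Q: 2 − 0 = 2
  Y: 1 − 1 = 0
  U: 0 − 2 = -2
Q has the best Copeland score.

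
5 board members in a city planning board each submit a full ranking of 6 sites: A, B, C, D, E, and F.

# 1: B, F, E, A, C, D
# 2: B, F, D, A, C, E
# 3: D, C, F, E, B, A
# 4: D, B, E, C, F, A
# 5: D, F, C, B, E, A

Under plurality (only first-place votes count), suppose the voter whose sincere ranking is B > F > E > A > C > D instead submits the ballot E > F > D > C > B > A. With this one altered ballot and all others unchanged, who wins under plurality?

D

First-place totals with the altered ballot: A 0, B 1, C 0, D 3, E 1, F 0.
The winner is unchanged: still D.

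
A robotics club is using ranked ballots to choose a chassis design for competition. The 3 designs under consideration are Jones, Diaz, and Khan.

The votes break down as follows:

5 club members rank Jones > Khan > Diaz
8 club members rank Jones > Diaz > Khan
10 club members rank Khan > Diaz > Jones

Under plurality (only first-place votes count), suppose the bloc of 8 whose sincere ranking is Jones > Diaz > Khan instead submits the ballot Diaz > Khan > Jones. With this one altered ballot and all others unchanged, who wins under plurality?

Khan

First-place totals with the altered ballot: Jones 5, Diaz 8, Khan 10.
The switch changes the winner from Jones to Khan.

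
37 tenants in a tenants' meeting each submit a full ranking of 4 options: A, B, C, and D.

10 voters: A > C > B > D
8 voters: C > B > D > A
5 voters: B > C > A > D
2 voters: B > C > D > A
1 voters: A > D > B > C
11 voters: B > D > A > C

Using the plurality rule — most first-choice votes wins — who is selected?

First-place vote totals:
  A: 11
  B: 18
  C: 8
  D: 0
B has the most first-place votes.

B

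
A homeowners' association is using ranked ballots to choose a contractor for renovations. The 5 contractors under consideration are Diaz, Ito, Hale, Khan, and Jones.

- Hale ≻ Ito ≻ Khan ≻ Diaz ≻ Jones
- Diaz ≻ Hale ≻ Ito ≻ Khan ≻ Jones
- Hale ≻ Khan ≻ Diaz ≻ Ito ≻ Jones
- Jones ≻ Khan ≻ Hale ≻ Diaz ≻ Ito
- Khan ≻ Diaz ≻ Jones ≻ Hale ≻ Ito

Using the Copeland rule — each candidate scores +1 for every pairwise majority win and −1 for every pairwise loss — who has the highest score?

Hale

Pairwise results:
  Diaz vs Ito: Diaz wins 4–1.
  Diaz vs Hale: Hale wins 3–2.
  Diaz vs Khan: Khan wins 4–1.
  Diaz vs Jones: Diaz wins 4–1.
  Ito vs Hale: Hale wins 5–0.
  Ito vs Khan: Khan wins 3–2.
  Ito vs Jones: Ito wins 3–2.
  Hale vs Khan: Hale wins 3–2.
  Hale vs Jones: Hale wins 3–2.
  Khan vs Jones: Khan wins 4–1.
Copeland scores (wins − losses):
  Diaz: 2 − 2 = 0
  Ito: 1 − 3 = -2
  Hale: 4 − 0 = 4
  Khan: 3 − 1 = 2
  Jones: 0 − 4 = -4
Hale has the best Copeland score.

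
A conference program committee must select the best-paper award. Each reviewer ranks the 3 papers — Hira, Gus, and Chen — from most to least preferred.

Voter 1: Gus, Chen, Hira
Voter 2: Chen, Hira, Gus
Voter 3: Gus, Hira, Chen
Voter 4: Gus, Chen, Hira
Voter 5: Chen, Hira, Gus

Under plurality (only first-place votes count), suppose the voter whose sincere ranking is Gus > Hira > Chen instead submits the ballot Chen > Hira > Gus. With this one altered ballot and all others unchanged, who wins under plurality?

First-place totals with the altered ballot: Hira 0, Gus 2, Chen 3.
The switch changes the winner from Gus to Chen.

Chen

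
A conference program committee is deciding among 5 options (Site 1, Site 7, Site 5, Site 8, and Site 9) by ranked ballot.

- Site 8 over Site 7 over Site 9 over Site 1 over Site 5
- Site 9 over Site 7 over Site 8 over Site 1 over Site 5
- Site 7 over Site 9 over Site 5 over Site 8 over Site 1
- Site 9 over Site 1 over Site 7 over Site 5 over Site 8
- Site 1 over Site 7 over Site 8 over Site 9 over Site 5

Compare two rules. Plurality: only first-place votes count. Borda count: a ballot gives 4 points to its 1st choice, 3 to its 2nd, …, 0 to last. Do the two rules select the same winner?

Plurality first-place counts: Site 1 1, Site 7 1, Site 5 0, Site 8 1, Site 9 2 → Site 9.
Borda totals: Site 1 9, Site 7 15, Site 5 3, Site 8 9, Site 9 14 → Site 7.
The two rules disagree: plurality picks Site 9, Borda picks Site 7.

No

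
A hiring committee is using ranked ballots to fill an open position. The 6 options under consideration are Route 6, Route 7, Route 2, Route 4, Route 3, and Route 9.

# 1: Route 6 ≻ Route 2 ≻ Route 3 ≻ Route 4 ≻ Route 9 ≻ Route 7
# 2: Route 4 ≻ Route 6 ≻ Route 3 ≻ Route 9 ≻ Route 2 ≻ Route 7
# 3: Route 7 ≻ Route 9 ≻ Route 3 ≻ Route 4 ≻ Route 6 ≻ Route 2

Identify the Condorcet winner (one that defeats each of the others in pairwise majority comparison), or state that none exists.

None — there is no Condorcet winner

Head-to-head results (3 voters total):
Route 6 vs Route 7: Route 6 wins 2–1.
Route 6 vs Route 2: Route 6 wins 3–0.
Route 6 vs Route 4: Route 4 wins 2–1.
Route 6 vs Route 3: Route 6 wins 2–1.
Route 6 vs Route 9: Route 6 wins 2–1.
Route 7 vs Route 2: Route 2 wins 2–1.
Route 7 vs Route 4: Route 4 wins 2–1.
Route 7 vs Route 3: Route 3 wins 2–1.
Route 7 vs Route 9: Route 9 wins 2–1.
Route 2 vs Route 4: Route 4 wins 2–1.
Route 2 vs Route 3: Route 3 wins 2–1.
Route 2 vs Route 9: Route 9 wins 2–1.
Route 4 vs Route 3: Route 3 wins 2–1.
Route 4 vs Route 9: Route 4 wins 2–1.
Route 3 vs Route 9: Route 3 wins 2–1.
No candidate beats all others: Route 6 beats Route 3 beats Route 4 beats Route 6, a majority cycle.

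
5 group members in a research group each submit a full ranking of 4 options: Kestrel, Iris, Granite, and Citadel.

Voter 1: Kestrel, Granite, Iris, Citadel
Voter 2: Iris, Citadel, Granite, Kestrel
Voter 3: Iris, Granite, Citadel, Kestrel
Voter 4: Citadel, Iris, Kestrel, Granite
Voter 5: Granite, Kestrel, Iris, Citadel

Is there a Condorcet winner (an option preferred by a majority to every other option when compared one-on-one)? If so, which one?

Head-to-head results (5 voters total):
Kestrel vs Iris: Iris wins 3–2.
Kestrel vs Granite: Granite wins 3–2.
Kestrel vs Citadel: Citadel wins 3–2.
Iris vs Granite: Iris wins 3–2.
Iris vs Citadel: Iris wins 4–1.
Granite vs Citadel: Granite wins 3–2.
Iris beats each rival — Kestrel (3–2), Granite (3–2), Citadel (4–1) — so Iris is the Condorcet winner.

Iris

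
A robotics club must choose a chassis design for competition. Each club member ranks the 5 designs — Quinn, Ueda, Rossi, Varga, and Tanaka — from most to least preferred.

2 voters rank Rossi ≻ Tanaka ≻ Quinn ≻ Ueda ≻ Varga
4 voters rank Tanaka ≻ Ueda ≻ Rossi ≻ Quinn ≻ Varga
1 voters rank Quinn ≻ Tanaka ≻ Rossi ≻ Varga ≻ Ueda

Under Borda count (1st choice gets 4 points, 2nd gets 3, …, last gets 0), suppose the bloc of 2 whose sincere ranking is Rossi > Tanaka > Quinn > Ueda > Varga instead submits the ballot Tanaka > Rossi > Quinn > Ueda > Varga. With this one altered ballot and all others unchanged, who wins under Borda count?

Tanaka

Borda totals with the altered ballot: Quinn 12, Ueda 14, Rossi 16, Varga 1, Tanaka 27.
The winner is unchanged: still Tanaka.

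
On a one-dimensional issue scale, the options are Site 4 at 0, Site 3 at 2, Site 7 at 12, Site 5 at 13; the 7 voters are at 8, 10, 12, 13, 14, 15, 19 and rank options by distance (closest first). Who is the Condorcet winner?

With single-peaked preferences on a line, the Condorcet winner is the candidate closest to the median voter.
The median voter (position 13) is closest to Site 5 at 13.
Check: Site 5 vs Site 4 — voters closer to Site 5: 7 of 7.

Site 5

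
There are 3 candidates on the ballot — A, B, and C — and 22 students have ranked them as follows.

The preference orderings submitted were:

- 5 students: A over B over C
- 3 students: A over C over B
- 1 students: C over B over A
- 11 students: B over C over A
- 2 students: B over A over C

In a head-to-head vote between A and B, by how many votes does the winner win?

Ballots ranking A above B: 5+3 = 8.
Ballots ranking B above A: 1+11+2 = 14.
B wins 14–8, a margin of 6.

6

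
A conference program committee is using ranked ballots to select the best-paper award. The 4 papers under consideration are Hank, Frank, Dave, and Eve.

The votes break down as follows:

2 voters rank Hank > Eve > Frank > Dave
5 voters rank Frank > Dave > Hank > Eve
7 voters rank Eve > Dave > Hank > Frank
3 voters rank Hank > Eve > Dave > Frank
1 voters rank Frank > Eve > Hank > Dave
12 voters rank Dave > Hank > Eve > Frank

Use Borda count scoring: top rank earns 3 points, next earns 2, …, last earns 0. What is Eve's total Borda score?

Borda scores:
  Hank: 2·3 + 5·1 + 7·1 + 3·3 + 1 + 12·2 = 52
  Frank: 2·1 + 5·3 + 7·0 + 3·0 + 3 + 12·0 = 20
  Dave: 2·0 + 5·2 + 7·2 + 3·1 + 0 + 12·3 = 63
  Eve: 2·2 + 5·0 + 7·3 + 3·2 + 2 + 12·1 = 45

45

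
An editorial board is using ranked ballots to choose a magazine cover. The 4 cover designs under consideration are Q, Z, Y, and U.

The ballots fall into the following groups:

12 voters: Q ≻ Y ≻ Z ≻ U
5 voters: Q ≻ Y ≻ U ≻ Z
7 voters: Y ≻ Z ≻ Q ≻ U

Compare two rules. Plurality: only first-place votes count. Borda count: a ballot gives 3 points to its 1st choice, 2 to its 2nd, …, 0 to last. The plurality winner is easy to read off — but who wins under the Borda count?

Q

Plurality first-place counts: Q 17, Z 0, Y 7, U 0 → Q.
Borda totals: Q 58, Z 26, Y 55, U 5 → Q.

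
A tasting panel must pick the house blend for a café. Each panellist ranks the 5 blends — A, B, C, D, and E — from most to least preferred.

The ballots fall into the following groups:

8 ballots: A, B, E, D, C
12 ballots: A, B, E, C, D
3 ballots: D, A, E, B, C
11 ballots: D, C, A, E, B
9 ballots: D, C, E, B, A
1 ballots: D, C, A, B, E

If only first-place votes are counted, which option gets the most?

D

First-place vote totals:
  A: 20
  B: 0
  C: 0
  D: 24
  E: 0
D has the most first-place votes.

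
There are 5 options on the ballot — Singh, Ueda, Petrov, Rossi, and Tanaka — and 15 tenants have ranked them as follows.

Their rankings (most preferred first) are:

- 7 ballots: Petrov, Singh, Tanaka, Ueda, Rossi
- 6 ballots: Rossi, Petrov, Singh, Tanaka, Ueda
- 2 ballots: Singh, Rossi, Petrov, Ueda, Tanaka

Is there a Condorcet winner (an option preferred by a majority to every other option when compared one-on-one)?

No

Head-to-head results (15 voters total):
Singh vs Ueda: Singh wins 15–0.
Singh vs Petrov: Petrov wins 13–2.
Singh vs Rossi: Singh wins 9–6.
Singh vs Tanaka: Singh wins 15–0.
Ueda vs Petrov: Petrov wins 15–0.
Ueda vs Rossi: Rossi wins 8–7.
Ueda vs Tanaka: Tanaka wins 13–2.
Petrov vs Rossi: Rossi wins 8–7.
Petrov vs Tanaka: Petrov wins 15–0.
Rossi vs Tanaka: Rossi wins 8–7.
No candidate beats all others: Singh beats Rossi beats Petrov beats Singh, a majority cycle.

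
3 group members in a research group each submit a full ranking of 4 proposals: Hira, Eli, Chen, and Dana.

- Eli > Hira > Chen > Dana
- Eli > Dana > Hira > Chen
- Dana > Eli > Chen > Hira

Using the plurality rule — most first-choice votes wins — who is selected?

Eli

First-place vote totals:
  Hira: 0
  Eli: 2
  Chen: 0
  Dana: 1
Eli has the most first-place votes.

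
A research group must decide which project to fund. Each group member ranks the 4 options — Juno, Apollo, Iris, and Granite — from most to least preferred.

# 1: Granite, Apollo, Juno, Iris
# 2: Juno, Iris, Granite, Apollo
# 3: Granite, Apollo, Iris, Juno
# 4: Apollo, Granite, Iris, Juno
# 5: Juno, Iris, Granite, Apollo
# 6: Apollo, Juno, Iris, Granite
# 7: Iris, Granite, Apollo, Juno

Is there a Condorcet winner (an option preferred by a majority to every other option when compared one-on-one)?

Head-to-head results (7 voters total):
Juno vs Apollo: Apollo wins 5–2.
Juno vs Iris: Juno wins 4–3.
Juno vs Granite: Granite wins 4–3.
Apollo vs Iris: Apollo wins 4–3.
Apollo vs Granite: Granite wins 5–2.
Iris vs Granite: Iris wins 4–3.
No candidate beats all others: Juno beats Iris beats Granite beats Juno, a majority cycle.

No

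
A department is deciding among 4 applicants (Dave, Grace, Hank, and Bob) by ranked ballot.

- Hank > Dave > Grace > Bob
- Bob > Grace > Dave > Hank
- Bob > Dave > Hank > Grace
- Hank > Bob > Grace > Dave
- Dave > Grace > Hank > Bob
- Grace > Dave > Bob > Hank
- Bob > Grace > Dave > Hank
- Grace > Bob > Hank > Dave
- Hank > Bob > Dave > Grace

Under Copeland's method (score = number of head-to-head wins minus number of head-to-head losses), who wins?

Bob

Pairwise results:
  Dave vs Grace: Grace wins 5–4.
  Dave vs Hank: Dave wins 5–4.
  Dave vs Bob: Bob wins 6–3.
  Grace vs Hank: Grace wins 5–4.
  Grace vs Bob: Bob wins 5–4.
  Hank vs Bob: Bob wins 5–4.
Copeland scores (wins − losses):
  Dave: 1 − 2 = -1
  Grace: 2 − 1 = 1
  Hank: 0 − 3 = -3
  Bob: 3 − 0 = 3
Bob has the best Copeland score.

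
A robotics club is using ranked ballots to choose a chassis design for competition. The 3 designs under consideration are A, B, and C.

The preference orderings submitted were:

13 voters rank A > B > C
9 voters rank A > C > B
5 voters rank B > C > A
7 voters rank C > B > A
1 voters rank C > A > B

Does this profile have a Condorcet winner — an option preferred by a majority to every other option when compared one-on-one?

Yes

Head-to-head results (35 voters total):
A vs B: A wins 23–12.
A vs C: A wins 22–13.
B vs C: B wins 18–17.
A beats each rival — B (23–12), C (22–13) — so A is the Condorcet winner.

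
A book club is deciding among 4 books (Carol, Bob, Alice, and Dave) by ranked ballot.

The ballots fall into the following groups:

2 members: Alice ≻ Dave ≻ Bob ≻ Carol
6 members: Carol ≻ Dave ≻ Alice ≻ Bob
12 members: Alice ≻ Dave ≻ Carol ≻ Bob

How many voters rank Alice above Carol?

Ballots ranking Alice above Carol: 2+12 = 14.
Ballots ranking Carol above Alice: 6.
So 14 of 20 voters prefer Alice to Carol.

14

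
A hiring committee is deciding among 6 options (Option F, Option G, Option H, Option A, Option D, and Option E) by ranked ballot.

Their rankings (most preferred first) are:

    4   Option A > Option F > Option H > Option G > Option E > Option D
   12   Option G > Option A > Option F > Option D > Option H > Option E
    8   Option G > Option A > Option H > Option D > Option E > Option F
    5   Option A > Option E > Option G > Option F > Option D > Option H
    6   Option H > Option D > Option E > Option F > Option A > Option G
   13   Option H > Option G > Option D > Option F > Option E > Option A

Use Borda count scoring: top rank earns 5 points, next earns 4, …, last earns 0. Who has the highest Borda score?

Option G

Borda scores:
  Option F: 4·4 + 12·3 + 8·0 + 5·2 + 6·2 + 13·2 = 100
  Option G: 4·2 + 12·5 + 8·5 + 5·3 + 6·0 + 13·4 = 175
  Option H: 4·3 + 12·1 + 8·3 + 5·0 + 6·5 + 13·5 = 143
  Option A: 4·5 + 12·4 + 8·4 + 5·5 + 6·1 + 13·0 = 131
  Option D: 4·0 + 12·2 + 8·2 + 5·1 + 6·4 + 13·3 = 108
  Option E: 4·1 + 12·0 + 8·1 + 5·4 + 6·3 + 13·1 = 63
Option G has the highest total.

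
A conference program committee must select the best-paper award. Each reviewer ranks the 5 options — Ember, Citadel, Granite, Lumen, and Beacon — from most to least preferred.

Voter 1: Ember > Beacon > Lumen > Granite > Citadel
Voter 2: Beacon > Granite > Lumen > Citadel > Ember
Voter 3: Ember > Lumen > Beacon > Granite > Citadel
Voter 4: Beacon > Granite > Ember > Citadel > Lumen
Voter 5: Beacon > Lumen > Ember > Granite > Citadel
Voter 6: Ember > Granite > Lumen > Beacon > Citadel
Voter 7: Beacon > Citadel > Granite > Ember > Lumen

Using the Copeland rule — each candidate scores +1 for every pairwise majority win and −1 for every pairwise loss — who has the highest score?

Pairwise results:
  Ember vs Citadel: Ember wins 5–2.
  Ember vs Granite: Ember wins 4–3.
  Ember vs Lumen: Ember wins 5–2.
  Ember vs Beacon: Beacon wins 4–3.
  Citadel vs Granite: Granite wins 6–1.
  Citadel vs Lumen: Lumen wins 5–2.
  Citadel vs Beacon: Beacon wins 7–0.
  Granite vs Lumen: Granite wins 4–3.
  Granite vs Beacon: Beacon wins 6–1.
  Lumen vs Beacon: Beacon wins 5–2.
Copeland scores (wins − losses):
  Ember: 3 − 1 = 2
  Citadel: 0 − 4 = -4
  Granite: 2 − 2 = 0
  Lumen: 1 − 3 = -2
  Beacon: 4 − 0 = 4
Beacon has the best Copeland score.

Beacon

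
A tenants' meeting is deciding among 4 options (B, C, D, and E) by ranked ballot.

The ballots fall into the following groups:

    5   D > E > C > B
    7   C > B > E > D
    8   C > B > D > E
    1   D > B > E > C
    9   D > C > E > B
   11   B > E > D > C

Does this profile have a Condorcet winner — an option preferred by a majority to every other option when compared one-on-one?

Head-to-head results (41 voters total):
B vs C: C wins 29–12.
B vs D: B wins 26–15.
B vs E: B wins 27–14.
C vs D: D wins 26–15.
C vs E: C wins 24–17.
D vs E: D wins 23–18.
No candidate beats all others: B beats D beats C beats B, a majority cycle.

No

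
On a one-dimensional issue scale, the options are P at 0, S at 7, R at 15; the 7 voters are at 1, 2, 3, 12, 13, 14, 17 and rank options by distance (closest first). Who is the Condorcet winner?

R

With single-peaked preferences on a line, the Condorcet winner is the candidate closest to the median voter.
The median voter (position 12) is closest to R at 15.
Check: R vs P — voters closer to R: 4 of 7.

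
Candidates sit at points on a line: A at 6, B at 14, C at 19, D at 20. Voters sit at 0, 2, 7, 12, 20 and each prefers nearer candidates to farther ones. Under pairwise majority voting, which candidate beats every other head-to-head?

With single-peaked preferences on a line, the Condorcet winner is the candidate closest to the median voter.
The median voter (position 7) is closest to A at 6.
Check: A vs C — voters closer to A: 4 of 5.

A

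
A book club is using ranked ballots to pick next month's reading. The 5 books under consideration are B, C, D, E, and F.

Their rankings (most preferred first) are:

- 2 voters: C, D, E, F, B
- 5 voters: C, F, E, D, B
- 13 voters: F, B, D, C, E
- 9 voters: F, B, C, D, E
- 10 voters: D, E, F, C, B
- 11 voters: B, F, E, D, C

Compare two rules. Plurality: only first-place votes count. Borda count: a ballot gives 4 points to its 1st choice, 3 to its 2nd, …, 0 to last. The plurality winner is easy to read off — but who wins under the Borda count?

F

Plurality first-place counts: B 11, C 7, D 10, E 0, F 22 → F.
Borda totals: B 110, C 69, D 97, E 66, F 158 → F.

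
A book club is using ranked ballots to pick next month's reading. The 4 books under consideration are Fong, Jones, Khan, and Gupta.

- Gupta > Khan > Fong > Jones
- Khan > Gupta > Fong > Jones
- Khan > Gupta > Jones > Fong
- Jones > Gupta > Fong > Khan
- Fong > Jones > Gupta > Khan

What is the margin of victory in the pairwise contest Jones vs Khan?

Ballots ranking Jones above Khan: 2.
Ballots ranking Khan above Jones: 3.
Khan wins 3–2, a margin of 1.

1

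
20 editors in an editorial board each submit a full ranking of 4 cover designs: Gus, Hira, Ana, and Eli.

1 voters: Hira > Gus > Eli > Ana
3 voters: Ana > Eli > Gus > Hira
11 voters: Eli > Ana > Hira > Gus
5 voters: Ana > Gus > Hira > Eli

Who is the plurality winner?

First-place vote totals:
  Gus: 0
  Hira: 1
  Ana: 8
  Eli: 11
Eli has the most first-place votes.

Eli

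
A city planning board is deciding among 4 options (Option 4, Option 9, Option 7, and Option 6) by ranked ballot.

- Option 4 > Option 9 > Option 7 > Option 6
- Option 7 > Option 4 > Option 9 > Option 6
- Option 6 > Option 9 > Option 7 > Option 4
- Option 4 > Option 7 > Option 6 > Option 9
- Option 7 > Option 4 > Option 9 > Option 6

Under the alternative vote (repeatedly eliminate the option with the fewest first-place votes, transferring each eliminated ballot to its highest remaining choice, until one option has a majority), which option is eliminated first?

Option 9

Round 1: Option 4 2, Option 7 2, Option 6 1, Option 9 0. Option 9 has the fewest and is eliminated.
Round 2: Option 4 2, Option 7 2, Option 6 1. Option 6 has the fewest and is eliminated.
Round 3: Option 7 3, Option 4 2. Option 7 has a majority.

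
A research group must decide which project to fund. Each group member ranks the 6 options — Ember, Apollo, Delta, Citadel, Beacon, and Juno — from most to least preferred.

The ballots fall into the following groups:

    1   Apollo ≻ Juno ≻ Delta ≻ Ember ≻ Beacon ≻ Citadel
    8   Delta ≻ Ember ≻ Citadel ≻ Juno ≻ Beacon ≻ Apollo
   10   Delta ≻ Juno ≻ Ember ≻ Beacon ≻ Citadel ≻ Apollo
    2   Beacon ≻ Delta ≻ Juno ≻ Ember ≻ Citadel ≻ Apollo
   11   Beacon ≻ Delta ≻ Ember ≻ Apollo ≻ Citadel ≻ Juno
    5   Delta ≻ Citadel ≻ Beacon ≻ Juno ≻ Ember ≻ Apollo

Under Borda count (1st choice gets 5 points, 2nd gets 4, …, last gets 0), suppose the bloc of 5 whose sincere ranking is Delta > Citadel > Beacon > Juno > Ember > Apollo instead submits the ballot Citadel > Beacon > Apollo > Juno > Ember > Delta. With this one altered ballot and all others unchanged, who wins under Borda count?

Delta

Borda totals with the altered ballot: Ember 106, Apollo 42, Delta 145, Citadel 72, Beacon 114, Juno 76.
The winner is unchanged: still Delta.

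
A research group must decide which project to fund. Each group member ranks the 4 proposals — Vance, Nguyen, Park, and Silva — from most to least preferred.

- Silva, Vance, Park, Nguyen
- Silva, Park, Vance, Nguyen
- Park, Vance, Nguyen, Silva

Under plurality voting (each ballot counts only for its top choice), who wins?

Silva

First-place vote totals:
  Vance: 0
  Nguyen: 0
  Park: 1
  Silva: 2
Silva has the most first-place votes.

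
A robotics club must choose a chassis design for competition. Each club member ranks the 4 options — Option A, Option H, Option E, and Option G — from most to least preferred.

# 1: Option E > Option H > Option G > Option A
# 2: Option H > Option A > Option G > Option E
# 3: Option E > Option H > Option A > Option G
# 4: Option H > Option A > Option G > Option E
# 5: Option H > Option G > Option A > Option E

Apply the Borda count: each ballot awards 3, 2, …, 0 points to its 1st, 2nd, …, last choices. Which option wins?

Borda scores:
  Option A: 0 + 2 + 1 + 2 + 1 = 6
  Option H: 2 + 3 + 2 + 3 + 3 = 13
  Option E: 3 + 0 + 3 + 0 + 0 = 6
  Option G: 1 + 1 + 0 + 1 + 2 = 5
Option H has the highest total.

Option H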